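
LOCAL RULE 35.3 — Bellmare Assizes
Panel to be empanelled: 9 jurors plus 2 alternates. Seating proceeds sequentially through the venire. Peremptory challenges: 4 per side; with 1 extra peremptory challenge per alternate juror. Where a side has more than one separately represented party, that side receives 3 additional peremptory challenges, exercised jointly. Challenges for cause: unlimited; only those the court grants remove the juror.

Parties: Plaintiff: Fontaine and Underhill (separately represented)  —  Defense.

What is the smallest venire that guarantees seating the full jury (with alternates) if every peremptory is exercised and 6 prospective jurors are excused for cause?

Seats to fill: 9 + 2 alternates = 11.
Peremptories — Plaintiff: 4 + 1×2 + 3 = 9; Defense: 4 + 1×2 = 6; total 15.
For-cause removals: 6.
Minimum venire: 11 + 15 + 6 = 32.

32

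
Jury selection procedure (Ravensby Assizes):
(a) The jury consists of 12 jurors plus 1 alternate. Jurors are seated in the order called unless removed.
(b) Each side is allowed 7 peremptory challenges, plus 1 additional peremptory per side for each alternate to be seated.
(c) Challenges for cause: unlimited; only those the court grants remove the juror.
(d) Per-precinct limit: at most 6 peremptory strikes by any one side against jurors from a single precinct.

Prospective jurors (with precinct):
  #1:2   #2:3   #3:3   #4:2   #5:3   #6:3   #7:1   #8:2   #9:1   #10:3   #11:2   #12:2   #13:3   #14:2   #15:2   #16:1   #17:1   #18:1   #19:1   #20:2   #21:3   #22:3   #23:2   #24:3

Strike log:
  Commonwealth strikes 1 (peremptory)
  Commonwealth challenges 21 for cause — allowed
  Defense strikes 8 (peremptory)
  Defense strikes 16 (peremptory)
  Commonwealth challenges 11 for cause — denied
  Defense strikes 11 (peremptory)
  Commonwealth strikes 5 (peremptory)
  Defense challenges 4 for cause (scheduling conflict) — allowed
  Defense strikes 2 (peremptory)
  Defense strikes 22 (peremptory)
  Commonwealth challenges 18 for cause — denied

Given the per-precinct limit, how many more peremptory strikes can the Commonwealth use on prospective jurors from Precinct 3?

Commonwealth peremptories so far: #1, #5 — 2 of 8 used, 6 left overall.
Against Precinct 3: #5 — 1 used; per-precinct cap 6 leaves 5.
Binding limit: min(6, 5) = 5.

5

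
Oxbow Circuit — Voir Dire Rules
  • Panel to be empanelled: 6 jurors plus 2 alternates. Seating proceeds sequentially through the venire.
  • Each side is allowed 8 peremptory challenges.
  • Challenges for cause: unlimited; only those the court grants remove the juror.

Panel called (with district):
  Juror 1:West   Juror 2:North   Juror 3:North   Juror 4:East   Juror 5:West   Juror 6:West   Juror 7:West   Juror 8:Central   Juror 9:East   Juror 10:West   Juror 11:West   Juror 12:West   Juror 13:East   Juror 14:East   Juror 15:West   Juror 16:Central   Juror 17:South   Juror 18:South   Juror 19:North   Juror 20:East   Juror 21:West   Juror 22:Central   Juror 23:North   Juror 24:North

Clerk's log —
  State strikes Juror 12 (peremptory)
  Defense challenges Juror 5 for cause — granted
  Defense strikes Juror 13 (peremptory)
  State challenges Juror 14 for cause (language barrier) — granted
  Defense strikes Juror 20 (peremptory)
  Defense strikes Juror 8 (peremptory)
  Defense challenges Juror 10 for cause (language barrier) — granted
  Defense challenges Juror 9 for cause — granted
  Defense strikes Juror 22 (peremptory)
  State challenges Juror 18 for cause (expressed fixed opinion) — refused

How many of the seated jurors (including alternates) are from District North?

Removed: #5, #8, #9, #10, #12, #13, #14, #20, #22.
Seated (8 incl. alternates): #1, #2, #3, #4, #6, #7, #11, #15.
Of those, in District North: #2, #3 → 2.

2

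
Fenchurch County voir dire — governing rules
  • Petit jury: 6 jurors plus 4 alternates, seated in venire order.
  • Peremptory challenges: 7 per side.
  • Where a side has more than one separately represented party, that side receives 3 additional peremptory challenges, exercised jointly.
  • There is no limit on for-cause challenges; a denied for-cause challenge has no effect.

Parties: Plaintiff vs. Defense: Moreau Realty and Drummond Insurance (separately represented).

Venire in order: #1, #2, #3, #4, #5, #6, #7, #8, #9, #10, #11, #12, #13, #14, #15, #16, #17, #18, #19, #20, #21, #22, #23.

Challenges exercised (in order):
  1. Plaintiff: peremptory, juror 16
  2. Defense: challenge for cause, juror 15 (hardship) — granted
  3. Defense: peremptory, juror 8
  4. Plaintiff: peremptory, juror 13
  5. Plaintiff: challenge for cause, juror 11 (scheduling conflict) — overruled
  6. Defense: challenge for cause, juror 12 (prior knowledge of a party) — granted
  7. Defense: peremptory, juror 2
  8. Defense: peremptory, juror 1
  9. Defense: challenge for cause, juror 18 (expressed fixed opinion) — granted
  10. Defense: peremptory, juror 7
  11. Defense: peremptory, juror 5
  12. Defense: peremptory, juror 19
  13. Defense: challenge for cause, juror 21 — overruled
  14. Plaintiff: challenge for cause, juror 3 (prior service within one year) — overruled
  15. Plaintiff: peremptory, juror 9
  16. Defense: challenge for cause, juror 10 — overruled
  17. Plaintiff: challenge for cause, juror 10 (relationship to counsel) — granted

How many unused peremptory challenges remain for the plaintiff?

Plaintiff allotment: 7.
Plaintiff peremptories used: #16, #13, #9 — 3 (for-cause on #11, #3, #10 don't count).
Remaining: 7 − 3 = 4.

4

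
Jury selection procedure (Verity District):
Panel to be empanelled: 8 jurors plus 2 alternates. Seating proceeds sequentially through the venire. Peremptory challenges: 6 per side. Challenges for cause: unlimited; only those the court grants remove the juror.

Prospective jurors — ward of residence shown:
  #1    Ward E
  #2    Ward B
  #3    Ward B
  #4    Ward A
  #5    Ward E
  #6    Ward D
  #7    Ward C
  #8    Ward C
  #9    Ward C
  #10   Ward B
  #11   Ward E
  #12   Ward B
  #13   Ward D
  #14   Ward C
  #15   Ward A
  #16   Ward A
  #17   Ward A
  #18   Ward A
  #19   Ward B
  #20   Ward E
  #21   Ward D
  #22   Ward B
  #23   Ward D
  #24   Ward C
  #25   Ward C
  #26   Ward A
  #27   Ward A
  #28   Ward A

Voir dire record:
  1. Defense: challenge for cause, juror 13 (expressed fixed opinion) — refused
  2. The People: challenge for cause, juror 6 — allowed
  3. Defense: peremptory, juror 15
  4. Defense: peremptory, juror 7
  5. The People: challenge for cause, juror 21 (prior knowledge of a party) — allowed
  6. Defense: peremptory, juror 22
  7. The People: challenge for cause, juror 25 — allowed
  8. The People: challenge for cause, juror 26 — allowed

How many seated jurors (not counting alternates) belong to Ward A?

Removed: #6, #7, #15, #21, #22, #25, #26.
Seated jurors 1–8: #1, #2, #3, #4, #5, #8, #9, #10 (alternates #11, #12 not counted).
Of those, in Ward A: #4 → 1.

1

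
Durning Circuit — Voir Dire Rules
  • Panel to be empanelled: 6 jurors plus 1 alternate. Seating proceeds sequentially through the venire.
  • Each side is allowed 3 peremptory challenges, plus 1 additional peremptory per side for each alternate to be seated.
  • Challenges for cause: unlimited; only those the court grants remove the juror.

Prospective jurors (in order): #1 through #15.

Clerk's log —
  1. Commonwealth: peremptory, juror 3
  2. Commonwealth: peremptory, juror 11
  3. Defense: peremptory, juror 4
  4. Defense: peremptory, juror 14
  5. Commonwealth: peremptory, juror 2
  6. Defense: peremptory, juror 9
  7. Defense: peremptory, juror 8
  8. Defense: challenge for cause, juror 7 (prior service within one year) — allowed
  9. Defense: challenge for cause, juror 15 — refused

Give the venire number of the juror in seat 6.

Removed: #2, #3, #4, #7, #8, #9, #11, #14. (#15 stays — for-cause denied.)
Filling seats in venire order through position 6: #1, #5, #6, #10, #12, #13.
So seat 6 is #13.

13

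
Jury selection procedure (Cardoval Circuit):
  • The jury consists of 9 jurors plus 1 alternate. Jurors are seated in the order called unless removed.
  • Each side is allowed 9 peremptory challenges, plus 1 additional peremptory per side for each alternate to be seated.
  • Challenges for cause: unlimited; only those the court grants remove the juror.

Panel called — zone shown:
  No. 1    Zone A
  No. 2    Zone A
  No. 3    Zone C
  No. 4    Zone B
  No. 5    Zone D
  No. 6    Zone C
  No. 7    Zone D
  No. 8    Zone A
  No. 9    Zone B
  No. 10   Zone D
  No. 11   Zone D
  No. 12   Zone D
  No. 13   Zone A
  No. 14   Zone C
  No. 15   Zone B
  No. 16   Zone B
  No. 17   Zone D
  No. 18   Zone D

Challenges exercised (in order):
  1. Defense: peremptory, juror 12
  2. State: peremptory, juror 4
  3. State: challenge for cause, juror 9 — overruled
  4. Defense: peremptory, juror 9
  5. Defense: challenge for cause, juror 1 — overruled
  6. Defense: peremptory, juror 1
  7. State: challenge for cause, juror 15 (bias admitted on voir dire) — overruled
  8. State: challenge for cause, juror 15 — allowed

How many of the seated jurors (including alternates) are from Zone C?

3

Removed: #1, #4, #9, #12, #15.
Seated (10 incl. alternates): #2, #3, #5, #6, #7, #8, #10, #11, #13, #14.
Of those, in Zone C: #3, #6, #14 → 3.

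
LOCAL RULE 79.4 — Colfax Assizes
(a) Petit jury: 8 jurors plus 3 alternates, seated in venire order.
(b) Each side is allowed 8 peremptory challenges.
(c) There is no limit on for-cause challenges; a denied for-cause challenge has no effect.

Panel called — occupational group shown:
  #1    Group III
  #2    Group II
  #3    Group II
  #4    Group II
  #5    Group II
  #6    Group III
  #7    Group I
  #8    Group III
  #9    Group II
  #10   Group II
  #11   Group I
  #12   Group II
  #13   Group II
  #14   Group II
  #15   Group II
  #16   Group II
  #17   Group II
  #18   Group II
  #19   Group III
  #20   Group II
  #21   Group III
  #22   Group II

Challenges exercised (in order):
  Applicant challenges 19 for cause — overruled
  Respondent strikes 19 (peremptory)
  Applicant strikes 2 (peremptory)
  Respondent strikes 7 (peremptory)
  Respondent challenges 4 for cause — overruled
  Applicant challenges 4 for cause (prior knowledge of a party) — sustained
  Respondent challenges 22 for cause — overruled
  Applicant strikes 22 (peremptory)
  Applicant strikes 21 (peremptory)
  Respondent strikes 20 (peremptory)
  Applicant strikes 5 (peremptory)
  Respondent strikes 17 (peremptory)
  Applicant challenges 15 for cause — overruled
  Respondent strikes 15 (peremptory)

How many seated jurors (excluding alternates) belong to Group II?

4

Removed: #2, #4, #5, #7, #15, #17, #19, #20, #21, #22.
Seated jurors 1–8: #1, #3, #6, #8, #9, #10, #11, #12 (alternates #13, #14, #16 not counted).
Of those, in Group II: #3, #9, #10, #12 → 4.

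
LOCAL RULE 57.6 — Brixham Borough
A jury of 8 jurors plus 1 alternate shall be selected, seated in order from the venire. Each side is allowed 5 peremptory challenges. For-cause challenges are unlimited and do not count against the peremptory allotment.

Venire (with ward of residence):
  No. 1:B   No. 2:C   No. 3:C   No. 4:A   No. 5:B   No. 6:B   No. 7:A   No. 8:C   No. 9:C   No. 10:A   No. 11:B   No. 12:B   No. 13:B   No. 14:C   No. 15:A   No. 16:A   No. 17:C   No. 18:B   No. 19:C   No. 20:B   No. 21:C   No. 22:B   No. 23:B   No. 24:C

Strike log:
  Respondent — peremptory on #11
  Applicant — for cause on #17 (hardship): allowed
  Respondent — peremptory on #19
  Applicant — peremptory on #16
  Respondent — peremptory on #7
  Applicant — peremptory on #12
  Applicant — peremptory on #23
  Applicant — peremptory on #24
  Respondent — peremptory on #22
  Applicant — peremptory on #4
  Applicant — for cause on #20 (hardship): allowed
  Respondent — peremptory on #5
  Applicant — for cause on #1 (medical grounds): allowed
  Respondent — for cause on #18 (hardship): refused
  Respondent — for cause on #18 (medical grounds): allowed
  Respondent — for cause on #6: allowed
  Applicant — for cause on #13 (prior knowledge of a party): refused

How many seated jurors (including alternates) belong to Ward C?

Removed: #1, #4, #5, #6, #7, #11, #12, #16, #17, #18, #19, #20, #22, #23, #24.
Seated (9 incl. alternates): #2, #3, #8, #9, #10, #13, #14, #15, #21.
Of those, in Ward C: #2, #3, #8, #9, #14, #21 → 6.

6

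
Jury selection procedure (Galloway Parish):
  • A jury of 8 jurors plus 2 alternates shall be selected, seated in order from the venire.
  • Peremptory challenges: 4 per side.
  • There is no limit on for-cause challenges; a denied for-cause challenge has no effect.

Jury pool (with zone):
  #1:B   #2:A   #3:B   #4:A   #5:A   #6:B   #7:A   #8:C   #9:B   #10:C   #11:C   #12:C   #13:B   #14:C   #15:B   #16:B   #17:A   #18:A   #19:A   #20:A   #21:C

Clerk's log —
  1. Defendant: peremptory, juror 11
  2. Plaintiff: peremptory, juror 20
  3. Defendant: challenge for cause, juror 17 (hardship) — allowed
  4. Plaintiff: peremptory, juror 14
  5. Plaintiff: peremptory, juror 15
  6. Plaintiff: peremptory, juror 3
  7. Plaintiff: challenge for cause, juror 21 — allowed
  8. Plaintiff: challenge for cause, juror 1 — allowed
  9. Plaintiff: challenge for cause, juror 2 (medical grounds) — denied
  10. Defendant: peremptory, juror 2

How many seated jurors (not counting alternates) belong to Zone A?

Removed: #1, #2, #3, #11, #14, #15, #17, #20, #21.
Seated jurors 1–8: #4, #5, #6, #7, #8, #9, #10, #12 (alternates #13, #16 not counted).
Of those, in Zone A: #4, #5, #7 → 3.

3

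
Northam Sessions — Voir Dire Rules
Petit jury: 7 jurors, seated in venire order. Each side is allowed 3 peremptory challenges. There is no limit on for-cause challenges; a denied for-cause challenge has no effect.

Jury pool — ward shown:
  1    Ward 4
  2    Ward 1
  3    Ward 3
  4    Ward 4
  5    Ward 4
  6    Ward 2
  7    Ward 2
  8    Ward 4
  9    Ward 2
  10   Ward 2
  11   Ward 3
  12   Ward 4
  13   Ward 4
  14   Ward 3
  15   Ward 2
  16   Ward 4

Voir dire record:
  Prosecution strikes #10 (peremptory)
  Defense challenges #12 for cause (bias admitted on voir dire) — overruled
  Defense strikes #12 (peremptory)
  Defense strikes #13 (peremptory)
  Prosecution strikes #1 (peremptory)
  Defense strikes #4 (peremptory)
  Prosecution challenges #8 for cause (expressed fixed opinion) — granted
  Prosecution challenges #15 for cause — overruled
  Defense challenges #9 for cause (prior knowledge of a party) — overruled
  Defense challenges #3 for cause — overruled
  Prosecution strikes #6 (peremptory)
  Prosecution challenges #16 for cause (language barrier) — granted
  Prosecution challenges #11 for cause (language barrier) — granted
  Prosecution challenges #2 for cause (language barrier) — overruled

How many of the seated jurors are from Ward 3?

2

Removed: #1, #4, #6, #8, #10, #11, #12, #13, #16.
Seated jurors 1–7: #2, #3, #5, #7, #9, #14, #15.
Of those, in Ward 3: #3, #14 → 2.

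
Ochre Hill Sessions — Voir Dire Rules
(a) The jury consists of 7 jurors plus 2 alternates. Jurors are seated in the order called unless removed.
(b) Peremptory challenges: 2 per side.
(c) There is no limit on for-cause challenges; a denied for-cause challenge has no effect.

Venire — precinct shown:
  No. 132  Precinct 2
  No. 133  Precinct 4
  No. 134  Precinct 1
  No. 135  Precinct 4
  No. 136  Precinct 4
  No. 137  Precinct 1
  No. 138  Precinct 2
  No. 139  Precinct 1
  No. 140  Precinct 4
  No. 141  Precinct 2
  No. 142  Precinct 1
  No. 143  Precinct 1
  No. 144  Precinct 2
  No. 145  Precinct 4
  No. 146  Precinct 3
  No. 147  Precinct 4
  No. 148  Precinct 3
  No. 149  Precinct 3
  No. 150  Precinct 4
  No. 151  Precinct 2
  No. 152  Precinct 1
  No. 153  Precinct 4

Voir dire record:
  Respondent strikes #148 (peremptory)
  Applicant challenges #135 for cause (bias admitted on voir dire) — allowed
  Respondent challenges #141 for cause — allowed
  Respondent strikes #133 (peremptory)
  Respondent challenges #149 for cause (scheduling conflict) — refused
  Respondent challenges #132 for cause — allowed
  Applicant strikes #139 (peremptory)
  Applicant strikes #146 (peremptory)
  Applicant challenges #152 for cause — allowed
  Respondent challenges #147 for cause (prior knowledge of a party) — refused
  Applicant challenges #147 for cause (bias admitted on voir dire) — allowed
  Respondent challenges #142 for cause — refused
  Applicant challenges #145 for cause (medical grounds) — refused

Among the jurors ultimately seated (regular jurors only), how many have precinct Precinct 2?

Removed: #132, #133, #135, #139, #141, #146, #147, #148, #152.
Seated jurors 1–7: #134, #136, #137, #138, #140, #142, #143 (alternates #144, #145 not counted).
Of those, in Precinct 2: #138 → 1.

1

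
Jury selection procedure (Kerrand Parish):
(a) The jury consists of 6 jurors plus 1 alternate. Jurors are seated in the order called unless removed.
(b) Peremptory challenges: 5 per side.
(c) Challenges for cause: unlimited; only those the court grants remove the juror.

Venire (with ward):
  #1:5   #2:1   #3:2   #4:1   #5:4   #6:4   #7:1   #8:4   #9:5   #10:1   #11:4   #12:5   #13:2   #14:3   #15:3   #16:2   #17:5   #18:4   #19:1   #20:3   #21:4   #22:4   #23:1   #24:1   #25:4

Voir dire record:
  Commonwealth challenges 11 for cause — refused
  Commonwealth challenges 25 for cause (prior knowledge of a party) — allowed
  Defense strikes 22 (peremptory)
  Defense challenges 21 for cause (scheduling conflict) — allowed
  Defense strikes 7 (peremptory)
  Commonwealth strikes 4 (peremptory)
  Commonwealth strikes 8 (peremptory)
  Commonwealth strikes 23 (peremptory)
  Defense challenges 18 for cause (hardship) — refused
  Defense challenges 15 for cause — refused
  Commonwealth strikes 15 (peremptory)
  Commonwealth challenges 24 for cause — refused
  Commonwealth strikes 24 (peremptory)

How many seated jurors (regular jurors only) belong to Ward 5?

Removed: #4, #7, #8, #15, #21, #22, #23, #24, #25.
Seated jurors 1–6: #1, #2, #3, #5, #6, #9 (alternates #10 not counted).
Of those, in Ward 5: #1, #9 → 2.

2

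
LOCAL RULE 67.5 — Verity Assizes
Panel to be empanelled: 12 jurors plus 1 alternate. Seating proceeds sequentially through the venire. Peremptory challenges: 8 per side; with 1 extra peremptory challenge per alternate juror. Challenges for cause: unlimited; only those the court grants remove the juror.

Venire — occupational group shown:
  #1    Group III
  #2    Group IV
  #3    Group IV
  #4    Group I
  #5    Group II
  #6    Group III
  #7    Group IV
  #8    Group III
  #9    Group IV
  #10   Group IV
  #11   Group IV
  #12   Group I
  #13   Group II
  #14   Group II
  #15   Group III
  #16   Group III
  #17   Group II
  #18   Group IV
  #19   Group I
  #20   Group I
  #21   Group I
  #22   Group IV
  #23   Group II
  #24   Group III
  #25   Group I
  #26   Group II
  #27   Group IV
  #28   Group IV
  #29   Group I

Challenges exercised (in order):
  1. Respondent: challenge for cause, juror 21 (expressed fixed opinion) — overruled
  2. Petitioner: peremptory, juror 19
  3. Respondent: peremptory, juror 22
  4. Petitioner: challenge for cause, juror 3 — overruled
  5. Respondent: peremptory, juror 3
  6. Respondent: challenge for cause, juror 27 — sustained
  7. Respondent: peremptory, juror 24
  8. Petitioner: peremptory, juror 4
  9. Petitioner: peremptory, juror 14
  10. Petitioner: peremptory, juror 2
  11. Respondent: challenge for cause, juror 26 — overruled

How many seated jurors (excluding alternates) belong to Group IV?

4

Removed: #2, #3, #4, #14, #19, #22, #24, #27.
Seated jurors 1–12: #1, #5, #6, #7, #8, #9, #10, #11, #12, #13, #15, #16 (alternates #17 not counted).
Of those, in Group IV: #7, #9, #10, #11 → 4.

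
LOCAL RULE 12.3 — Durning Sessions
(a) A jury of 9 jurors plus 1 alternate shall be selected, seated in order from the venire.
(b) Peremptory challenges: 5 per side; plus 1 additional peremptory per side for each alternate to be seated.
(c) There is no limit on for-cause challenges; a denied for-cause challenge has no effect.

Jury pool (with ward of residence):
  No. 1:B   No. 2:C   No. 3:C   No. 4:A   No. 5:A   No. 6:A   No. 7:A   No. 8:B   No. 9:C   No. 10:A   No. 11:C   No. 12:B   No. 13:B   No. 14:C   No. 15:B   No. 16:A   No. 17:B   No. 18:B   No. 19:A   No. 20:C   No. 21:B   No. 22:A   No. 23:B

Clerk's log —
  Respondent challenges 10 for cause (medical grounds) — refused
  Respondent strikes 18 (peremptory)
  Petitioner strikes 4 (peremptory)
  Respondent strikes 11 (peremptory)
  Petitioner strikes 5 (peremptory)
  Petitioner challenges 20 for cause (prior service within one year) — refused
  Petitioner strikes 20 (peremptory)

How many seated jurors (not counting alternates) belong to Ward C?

Removed: #4, #5, #11, #18, #20.
Seated jurors 1–9: #1, #2, #3, #6, #7, #8, #9, #10, #12 (alternates #13 not counted).
Of those, in Ward C: #2, #3, #9 → 3.

3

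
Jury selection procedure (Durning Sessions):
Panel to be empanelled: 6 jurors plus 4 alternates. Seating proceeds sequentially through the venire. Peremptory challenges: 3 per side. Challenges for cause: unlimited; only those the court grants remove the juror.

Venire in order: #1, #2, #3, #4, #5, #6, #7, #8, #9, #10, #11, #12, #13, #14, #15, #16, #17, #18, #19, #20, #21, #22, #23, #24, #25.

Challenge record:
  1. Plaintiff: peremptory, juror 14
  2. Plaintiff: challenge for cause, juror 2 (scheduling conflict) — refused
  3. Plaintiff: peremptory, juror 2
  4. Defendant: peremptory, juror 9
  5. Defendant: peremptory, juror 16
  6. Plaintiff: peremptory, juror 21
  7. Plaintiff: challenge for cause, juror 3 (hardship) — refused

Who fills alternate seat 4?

Removed: #2, #9, #14, #16, #21. (#3 stays — for-cause denied.)
Filling seats in venire order through position 10: #1, #3, #4, #5, #6, #7, #8, #10, #11, #12.
So alternate 4 is #12.

12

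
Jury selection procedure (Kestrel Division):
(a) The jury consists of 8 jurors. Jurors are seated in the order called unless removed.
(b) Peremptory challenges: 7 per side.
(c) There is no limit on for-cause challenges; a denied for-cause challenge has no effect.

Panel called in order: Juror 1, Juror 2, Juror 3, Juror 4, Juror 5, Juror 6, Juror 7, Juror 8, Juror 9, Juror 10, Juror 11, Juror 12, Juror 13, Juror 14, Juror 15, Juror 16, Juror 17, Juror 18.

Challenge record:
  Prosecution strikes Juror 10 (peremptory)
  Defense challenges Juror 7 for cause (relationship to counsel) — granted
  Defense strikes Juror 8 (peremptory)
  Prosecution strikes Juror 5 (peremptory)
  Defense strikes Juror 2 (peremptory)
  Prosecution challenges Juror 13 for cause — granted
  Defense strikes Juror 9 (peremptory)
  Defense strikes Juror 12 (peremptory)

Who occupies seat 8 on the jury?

Removed: #2, #5, #7, #8, #9, #10, #12, #13.
Seating in order: seats 1–8 → #1, #3, #4, #6, #11, #14, #15, #16.
So seat 8 is #16.

16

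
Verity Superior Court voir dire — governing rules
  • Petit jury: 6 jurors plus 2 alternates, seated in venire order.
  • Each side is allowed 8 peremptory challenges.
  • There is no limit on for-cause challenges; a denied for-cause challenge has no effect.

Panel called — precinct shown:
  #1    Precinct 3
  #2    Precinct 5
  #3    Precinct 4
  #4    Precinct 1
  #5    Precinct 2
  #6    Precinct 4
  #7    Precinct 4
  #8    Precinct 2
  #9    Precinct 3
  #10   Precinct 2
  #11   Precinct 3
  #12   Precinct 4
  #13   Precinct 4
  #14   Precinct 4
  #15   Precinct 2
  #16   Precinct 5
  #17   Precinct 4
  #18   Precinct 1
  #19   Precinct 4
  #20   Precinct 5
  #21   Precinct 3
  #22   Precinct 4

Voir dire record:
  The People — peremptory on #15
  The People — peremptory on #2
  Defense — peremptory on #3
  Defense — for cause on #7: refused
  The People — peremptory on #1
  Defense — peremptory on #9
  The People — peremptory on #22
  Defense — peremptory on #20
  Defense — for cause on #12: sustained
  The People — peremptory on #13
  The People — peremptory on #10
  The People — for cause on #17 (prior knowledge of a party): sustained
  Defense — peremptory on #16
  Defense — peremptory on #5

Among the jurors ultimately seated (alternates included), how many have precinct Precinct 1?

2

Removed: #1, #2, #3, #5, #9, #10, #12, #13, #15, #16, #17, #20, #22.
Seated (8 incl. alternates): #4, #6, #7, #8, #11, #14, #18, #19.
Of those, in Precinct 1: #4, #18 → 2.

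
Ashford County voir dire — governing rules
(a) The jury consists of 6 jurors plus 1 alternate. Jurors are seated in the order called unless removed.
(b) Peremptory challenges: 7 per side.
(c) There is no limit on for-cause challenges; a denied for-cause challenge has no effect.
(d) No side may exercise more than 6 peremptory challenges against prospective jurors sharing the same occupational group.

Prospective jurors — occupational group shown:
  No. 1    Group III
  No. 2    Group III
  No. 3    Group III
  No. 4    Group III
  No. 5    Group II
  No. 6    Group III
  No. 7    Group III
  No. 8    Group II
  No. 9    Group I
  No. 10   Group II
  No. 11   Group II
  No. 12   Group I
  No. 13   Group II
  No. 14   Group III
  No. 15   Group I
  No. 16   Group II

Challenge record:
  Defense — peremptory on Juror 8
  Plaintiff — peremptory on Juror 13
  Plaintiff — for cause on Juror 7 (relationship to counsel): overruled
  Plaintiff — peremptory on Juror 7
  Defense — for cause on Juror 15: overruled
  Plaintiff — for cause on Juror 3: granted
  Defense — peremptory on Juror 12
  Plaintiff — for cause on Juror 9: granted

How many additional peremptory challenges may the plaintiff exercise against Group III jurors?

5

Plaintiff peremptories so far: #13, #7 — 2 of 7 used, 5 left overall.
Against Group III: #7 — 1 used; per-group cap 6 leaves 5.
Binding limit: min(5, 5) = 5.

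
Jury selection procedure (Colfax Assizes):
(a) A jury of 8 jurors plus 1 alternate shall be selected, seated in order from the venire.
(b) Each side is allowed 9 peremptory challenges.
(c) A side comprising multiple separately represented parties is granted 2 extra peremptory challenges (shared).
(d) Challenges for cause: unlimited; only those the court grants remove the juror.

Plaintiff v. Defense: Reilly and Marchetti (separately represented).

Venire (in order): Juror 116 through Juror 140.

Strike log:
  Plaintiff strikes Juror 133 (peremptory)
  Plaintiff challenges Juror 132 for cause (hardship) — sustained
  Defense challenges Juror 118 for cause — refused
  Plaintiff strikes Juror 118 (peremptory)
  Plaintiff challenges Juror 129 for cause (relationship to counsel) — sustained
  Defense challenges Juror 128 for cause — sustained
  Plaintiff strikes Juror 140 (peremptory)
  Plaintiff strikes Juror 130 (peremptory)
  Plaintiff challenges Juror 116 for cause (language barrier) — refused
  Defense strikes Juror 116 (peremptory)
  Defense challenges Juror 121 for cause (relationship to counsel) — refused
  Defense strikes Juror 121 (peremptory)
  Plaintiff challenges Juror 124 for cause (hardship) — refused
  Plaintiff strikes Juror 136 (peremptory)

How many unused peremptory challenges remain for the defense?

9

Defense allotment: 9 base + 2 multi-party = 11.
Defense peremptories used: #116, #121 — 2 (for-cause on #118, #128, #121 don't count).
Remaining: 11 − 2 = 9.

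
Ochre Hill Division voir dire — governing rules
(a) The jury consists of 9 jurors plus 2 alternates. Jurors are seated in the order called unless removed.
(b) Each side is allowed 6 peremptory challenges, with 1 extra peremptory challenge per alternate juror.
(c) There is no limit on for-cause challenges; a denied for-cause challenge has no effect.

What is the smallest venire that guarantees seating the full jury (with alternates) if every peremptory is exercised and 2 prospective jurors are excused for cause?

29

Seats to fill: 9 + 2 alternates = 11.
Peremptories: 6 + 1×2 = 8 per side × 2 sides = 16.
For-cause removals: 2.
Minimum venire: 11 + 16 + 2 = 29.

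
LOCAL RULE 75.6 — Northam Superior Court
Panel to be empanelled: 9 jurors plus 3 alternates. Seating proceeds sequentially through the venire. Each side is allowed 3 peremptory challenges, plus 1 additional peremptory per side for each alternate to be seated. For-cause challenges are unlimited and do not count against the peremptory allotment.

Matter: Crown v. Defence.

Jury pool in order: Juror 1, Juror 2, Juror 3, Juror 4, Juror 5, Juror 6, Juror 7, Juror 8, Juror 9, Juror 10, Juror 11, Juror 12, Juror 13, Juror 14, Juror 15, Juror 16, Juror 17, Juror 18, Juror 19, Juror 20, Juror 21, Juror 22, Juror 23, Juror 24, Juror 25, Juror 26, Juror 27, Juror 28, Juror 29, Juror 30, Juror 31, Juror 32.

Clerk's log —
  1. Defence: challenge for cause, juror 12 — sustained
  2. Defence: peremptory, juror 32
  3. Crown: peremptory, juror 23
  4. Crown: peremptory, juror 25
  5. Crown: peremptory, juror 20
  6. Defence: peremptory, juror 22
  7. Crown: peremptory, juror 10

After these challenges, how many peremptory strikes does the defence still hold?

4

Defence allotment: 3 base + 1 × 3 alternates = 6.
Defence peremptories used: #32, #22 — 2 (the for-cause on #12 doesn't count).
Remaining: 6 − 2 = 4.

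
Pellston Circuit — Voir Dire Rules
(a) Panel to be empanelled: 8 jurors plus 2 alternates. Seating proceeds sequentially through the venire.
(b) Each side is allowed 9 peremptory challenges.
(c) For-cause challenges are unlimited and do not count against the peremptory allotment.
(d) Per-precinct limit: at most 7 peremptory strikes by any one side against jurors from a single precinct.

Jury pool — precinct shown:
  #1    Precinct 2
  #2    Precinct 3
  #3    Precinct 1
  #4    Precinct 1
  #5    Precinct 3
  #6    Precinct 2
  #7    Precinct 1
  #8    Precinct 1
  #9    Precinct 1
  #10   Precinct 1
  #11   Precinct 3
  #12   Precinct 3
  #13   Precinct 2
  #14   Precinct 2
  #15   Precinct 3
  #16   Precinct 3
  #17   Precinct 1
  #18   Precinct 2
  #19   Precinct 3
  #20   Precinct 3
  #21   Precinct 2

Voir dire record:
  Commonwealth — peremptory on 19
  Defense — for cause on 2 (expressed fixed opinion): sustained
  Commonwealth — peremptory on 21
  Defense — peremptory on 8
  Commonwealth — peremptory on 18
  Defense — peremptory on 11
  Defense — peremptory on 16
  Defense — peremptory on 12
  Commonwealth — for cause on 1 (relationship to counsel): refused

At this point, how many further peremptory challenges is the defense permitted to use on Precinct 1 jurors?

5

Defense peremptories so far: #8, #11, #16, #12 — 4 of 9 used, 5 left overall.
Against Precinct 1: #8 — 1 used; per-precinct cap 7 leaves 6.
Binding limit: min(5, 6) = 5.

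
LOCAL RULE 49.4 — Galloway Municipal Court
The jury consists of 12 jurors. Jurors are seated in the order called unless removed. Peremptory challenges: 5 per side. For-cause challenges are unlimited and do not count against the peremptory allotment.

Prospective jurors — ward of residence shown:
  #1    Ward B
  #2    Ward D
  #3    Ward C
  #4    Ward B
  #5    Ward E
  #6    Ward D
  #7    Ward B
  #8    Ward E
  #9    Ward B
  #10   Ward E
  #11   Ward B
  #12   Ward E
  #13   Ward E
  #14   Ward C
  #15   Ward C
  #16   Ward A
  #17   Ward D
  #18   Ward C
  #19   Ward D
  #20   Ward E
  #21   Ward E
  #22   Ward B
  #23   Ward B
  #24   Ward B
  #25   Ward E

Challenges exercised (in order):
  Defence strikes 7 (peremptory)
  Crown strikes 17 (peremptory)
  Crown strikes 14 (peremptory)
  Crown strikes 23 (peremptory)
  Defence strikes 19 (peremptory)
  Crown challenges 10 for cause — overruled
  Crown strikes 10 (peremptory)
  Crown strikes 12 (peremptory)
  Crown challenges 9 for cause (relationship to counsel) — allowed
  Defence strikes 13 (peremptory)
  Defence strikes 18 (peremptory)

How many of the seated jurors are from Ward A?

Removed: #7, #9, #10, #12, #13, #14, #17, #18, #19, #23.
Seated jurors 1–12: #1, #2, #3, #4, #5, #6, #8, #11, #15, #16, #20, #21.
Of those, in Ward A: #16 → 1.

1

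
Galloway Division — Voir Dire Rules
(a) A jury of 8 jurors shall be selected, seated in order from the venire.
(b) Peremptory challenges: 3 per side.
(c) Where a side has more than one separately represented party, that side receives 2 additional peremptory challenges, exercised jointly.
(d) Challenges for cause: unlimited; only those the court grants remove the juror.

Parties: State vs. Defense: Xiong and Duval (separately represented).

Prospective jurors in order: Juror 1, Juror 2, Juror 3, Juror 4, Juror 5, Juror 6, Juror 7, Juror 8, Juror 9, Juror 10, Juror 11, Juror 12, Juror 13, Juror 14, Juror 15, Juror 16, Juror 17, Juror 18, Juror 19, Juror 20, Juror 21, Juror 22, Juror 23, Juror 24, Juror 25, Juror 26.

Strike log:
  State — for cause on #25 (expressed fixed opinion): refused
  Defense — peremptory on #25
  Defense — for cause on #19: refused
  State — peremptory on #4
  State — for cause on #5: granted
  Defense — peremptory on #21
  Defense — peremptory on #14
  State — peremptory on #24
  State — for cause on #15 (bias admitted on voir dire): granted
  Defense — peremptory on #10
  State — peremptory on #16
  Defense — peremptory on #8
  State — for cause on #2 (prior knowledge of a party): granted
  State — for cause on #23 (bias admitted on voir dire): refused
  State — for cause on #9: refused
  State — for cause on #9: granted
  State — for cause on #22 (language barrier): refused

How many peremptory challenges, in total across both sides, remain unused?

0

State allotment: 3. Defense allotment: 3 base + 2 multi-party = 5.
State peremptories used: #4, #24, #16 — 3 (for-cause on #25, #5, #15, #2, #23, #9, #9, #22 don't count).
Defense peremptories used: #25, #21, #14, #10, #8 — 5 (the for-cause on #19 doesn't count).
Remaining: (3 − 3) + (5 − 5) = 0.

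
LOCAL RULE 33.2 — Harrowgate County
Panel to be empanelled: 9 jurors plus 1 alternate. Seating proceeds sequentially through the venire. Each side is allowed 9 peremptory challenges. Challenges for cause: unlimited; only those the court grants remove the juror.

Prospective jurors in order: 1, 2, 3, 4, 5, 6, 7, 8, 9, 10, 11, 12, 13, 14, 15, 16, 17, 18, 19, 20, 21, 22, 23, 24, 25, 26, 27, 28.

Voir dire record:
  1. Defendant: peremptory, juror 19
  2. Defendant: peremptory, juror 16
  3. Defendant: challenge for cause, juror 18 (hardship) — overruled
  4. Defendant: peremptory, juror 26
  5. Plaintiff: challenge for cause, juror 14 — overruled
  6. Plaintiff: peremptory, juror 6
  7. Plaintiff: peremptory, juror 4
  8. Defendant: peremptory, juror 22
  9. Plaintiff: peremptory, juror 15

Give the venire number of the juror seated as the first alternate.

Removed: #4, #6, #15, #16, #19, #22, #26. (#14, #18 stay — for-cause denied.)
Seating in order: seats 1–9 → #1, #2, #3, #5, #7, #8, #9, #10, #11; alternates → #12.
So alternate 1 is #12.

12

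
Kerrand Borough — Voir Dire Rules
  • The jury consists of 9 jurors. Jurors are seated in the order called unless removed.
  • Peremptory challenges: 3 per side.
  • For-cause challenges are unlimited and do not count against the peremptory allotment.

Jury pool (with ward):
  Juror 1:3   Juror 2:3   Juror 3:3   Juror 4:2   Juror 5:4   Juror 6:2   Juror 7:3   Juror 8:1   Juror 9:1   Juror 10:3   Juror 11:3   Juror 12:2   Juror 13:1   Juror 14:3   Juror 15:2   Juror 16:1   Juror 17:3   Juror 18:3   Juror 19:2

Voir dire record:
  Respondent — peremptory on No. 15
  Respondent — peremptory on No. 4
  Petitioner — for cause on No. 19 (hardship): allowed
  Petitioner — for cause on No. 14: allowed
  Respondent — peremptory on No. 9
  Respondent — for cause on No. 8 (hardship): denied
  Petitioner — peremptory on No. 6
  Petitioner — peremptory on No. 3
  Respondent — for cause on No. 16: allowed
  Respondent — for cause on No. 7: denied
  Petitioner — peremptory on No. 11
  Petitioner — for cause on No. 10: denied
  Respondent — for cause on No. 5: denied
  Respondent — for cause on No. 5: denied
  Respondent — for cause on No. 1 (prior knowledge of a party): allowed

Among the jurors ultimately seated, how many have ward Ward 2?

Removed: #1, #3, #4, #6, #9, #11, #14, #15, #16, #19.
Seated jurors 1–9: #2, #5, #7, #8, #10, #12, #13, #17, #18.
Of those, in Ward 2: #12 → 1.

1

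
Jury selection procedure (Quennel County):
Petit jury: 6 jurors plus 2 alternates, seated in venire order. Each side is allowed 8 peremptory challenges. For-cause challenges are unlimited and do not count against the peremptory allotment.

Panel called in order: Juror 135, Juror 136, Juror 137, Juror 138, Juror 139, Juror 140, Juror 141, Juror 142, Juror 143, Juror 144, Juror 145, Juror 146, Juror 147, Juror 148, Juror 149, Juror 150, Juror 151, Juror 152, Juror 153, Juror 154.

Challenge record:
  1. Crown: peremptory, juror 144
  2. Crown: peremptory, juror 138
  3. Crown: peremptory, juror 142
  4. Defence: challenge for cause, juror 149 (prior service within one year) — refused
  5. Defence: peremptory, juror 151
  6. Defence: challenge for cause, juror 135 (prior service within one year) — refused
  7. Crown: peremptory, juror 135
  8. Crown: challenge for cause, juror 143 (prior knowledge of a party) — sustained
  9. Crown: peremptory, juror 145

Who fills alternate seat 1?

Removed: #135, #138, #142, #143, #144, #145, #151. (#149 stays — for-cause denied.)
Seating in order: seats 1–6 → #136, #137, #139, #140, #141, #146; alternates → #147, #148.
So alternate 1 is #147.

147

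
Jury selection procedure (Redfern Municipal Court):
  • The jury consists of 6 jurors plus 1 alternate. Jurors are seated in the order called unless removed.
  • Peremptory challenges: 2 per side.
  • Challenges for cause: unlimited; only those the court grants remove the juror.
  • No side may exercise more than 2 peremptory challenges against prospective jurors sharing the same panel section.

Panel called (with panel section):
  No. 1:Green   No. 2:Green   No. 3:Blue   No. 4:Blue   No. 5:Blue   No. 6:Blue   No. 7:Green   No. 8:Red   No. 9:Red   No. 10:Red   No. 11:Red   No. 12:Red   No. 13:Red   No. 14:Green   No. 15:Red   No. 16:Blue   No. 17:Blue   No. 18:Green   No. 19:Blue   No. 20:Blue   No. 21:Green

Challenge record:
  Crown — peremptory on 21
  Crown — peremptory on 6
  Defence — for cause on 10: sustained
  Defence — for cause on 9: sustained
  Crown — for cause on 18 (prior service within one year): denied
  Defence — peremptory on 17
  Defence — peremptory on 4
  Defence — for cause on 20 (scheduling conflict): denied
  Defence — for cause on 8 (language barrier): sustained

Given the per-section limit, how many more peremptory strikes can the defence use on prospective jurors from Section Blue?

0

Defence peremptories so far: #17, #4 — 2 of 2 used, 0 left overall.
Against Section Blue: #17, #4 — 2 used; per-section cap 2 leaves 0.
Binding limit: min(0, 0) = 0.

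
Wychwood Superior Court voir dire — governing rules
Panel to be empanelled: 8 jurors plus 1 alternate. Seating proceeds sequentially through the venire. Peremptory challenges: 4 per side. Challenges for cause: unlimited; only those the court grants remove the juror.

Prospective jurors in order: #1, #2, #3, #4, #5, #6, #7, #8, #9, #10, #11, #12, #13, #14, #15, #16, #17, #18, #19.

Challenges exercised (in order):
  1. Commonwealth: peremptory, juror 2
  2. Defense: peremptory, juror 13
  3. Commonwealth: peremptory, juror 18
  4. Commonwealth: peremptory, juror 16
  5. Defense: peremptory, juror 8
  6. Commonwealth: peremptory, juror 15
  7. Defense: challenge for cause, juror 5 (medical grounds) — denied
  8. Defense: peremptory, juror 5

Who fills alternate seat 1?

Removed: #2, #5, #8, #13, #15, #16, #18.
Seating in order: seats 1–8 → #1, #3, #4, #6, #7, #9, #10, #11; alternates → #12.
So alternate 1 is #12.

12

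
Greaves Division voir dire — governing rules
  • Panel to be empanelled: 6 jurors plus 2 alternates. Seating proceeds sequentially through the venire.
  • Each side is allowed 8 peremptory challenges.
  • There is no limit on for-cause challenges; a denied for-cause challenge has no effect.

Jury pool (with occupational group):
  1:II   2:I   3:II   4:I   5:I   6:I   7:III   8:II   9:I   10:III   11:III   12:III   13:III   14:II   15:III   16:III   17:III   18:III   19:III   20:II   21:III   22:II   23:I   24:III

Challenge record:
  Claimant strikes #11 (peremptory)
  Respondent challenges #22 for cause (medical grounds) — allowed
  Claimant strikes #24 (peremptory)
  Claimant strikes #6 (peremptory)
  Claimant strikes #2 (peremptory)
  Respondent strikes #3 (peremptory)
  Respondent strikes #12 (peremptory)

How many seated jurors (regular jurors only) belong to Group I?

Removed: #2, #3, #6, #11, #12, #22, #24.
Seated jurors 1–6: #1, #4, #5, #7, #8, #9 (alternates #10, #13 not counted).
Of those, in Group I: #4, #5, #9 → 3.

3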